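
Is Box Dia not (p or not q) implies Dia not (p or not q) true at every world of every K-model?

No, not valid

Tableau for the negation not (Box Dia not (p or not q) implies Dia not (p or not q)):
1. not (Box Dia not (p or not q) implies Dia not (p or not q)), u
2. Box Dia not (p or not q), u
3. not Dia not (p or not q), u
The negation has an open branch (countermodel exists).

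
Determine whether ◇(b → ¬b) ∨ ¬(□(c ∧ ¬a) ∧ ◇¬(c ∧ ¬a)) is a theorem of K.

Tableau for the negation ¬(◇(b → ¬b) ∨ ¬(□(c ∧ ¬a) ∧ ◇¬(c ∧ ¬a))):
1. ¬(◇(b → ¬b) ∨ ¬(□(c ∧ ¬a) ∧ ◇¬(c ∧ ¬a))), u
2. ¬◇(b → ¬b), u   [¬∨-rule on 1]
3. □(c ∧ ¬a) ∧ ◇¬(c ∧ ¬a), u   [¬∨-rule on 1]
4. □(c ∧ ¬a), u   [∧-rule on 3]
5. ◇¬(c ∧ ¬a), u   [∧-rule on 3]
6. ¬(c ∧ ¬a), v   [◇-rule on 5: fresh world v, uRv]
7. ¬(b → ¬b), v   [¬◇-rule on 2 via uRv]
8. b, v   [¬→-rule on 7]
9. c ∧ ¬a, v   [□-rule on 4 via uRv]
10. c, v   [∧-rule on 9]
11. ¬a, v   [∧-rule on 9]
12. a, v   [¬∧-rule on 6 (branches; this branch)]
Accessibility: uRv
Branch closes: a and ¬a both at v.
All branches of the negation close; one closing branch shown above.

Valid in K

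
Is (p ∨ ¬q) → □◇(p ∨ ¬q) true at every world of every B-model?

Valid in B

Tableau for the negation ¬((p ∨ ¬q) → □◇(p ∨ ¬q)):
1. ¬((p ∨ ¬q) → □◇(p ∨ ¬q)), u
2. p ∨ ¬q, u
3. ¬□◇(p ∨ ¬q), u
4. ¬q, u
5. ¬◇(p ∨ ¬q), v
6. ¬(p ∨ ¬q), u
7. ¬p, u
8. q, u
Accessibility: uRu, uRv, vRu, vRv
Branch closes: q and ¬q both at u.
Every branch of the negation's tableau closes; the branch above is one of them.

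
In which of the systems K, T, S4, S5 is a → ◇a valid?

T, S4, S5

T-tableau for the negation ¬(a → ◇a):
1. ¬(a → ◇a), u
2. a, u
3. ¬◇a, u
4. ¬a, u
Accessibility: uRu
Branch closes: a and ¬a both at u.
Every branch closes (one shown): valid in T, hence also in S4, S5 (every theorem of T is a theorem of S4 and S5).
K-tableau for the negation ¬(a → ◇a):
1. ¬(a → ◇a), u
2. a, u
3. ¬◇a, u
Complete open branch: countermodel on a K-frame, so not valid in K.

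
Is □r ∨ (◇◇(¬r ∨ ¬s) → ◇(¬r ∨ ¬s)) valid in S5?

Valid

Tableau for the negation ¬(□r ∨ (◇◇(¬r ∨ ¬s) → ◇(¬r ∨ ¬s))):
1. ¬(□r ∨ (◇◇(¬r ∨ ¬s) → ◇(¬r ∨ ¬s))), u
2. ¬□r, u
3. ¬(◇◇(¬r ∨ ¬s) → ◇(¬r ∨ ¬s)), u
4. ◇◇(¬r ∨ ¬s), u
5. ¬◇(¬r ∨ ¬s), u
6. ¬(¬r ∨ ¬s), u
7. r, u
8. s, u
9. ¬r, v
10. ¬(¬r ∨ ¬s), v
11. r, v
12. s, v
Accessibility: uRu, uRv, vRu, vRv
Branch closes: r and ¬r both at v.
All branches of the negation close; one closing branch shown above.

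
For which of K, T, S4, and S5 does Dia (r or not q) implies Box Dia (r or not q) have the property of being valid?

S5

S4-tableau for the negation not (Dia (r or not q) implies Box Dia (r or not q)):
1. not (Dia (r or not q) implies Box Dia (r or not q)), u
2. Dia (r or not q), u
3. not Box Dia (r or not q), u
4. r or not q, v
5. not q, v
6. not Dia (r or not q), w
7. not (r or not q), w
8. not r, w
9. q, w
Accessibility: uRu, uRv, uRw, vRv, wRw
Complete open branch: countermodel on an S4-frame, so not valid in S4, nor in K, T (the same frame is also a K-frame and a T-frame).
S5-tableau for the negation not (Dia (r or not q) implies Box Dia (r or not q)):
1. not (Dia (r or not q) implies Box Dia (r or not q)), u
2. Dia (r or not q), u
3. not Box Dia (r or not q), u
4. r or not q, v
5. not q, v
6. not Dia (r or not q), w
7. not (r or not q), u
8. not r, u
9. q, u
10. not (r or not q), v
11. not r, v
12. q, v
Accessibility: uRu, uRv, uRw, vRu, vRv, vRw, wRu, wRv, wRw
Branch closes: q and not q both at v.
Every branch closes (one shown): valid in S5.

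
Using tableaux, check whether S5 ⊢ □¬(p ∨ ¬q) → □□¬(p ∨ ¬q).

Valid

Tableau for the negation ¬(□¬(p ∨ ¬q) → □□¬(p ∨ ¬q)):
1. ¬(□¬(p ∨ ¬q) → □□¬(p ∨ ¬q)), u
2. □¬(p ∨ ¬q), u
3. ¬□□¬(p ∨ ¬q), u
4. ¬(p ∨ ¬q), u
5. ¬p, u
6. q, u
7. ¬□¬(p ∨ ¬q), v
8. ¬(p ∨ ¬q), v
9. ¬p, v
10. q, v
11. p ∨ ¬q, w
12. ¬(p ∨ ¬q), w
13. ¬p, w
14. q, w
15. ¬q, w
Accessibility: uRu, uRv, uRw, vRu, vRv, vRw, wRu, wRv, wRw
Branch closes: q and ¬q both at w.
All branches of the negation close; one closing branch shown above.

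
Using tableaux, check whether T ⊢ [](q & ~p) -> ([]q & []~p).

Tableau for the negation ~([](q & ~p) -> ([]q & []~p)):
1. ~([](q & ~p) -> ([]q & []~p)), u
2. [](q & ~p), u   [~->-rule on 1]
3. ~([]q & []~p), u   [~->-rule on 1]
4. q & ~p, u   [[]-rule on 2 via uRu]
5. q, u   [&-rule on 4]
6. ~p, u   [&-rule on 4]
7. ~[]~p, u   [~&-rule on 3 (branches; this branch)]
8. p, v   [~[]-rule on 7: fresh world v, uRv]
9. q & ~p, v   [[]-rule on 2 via uRv]
10. q, v   [&-rule on 9]
11. ~p, v   [&-rule on 9]
Accessibility: uRu, uRv, vRv
Branch closes: p and ~p both at v.
Every branch of the negation's tableau closes; the branch above is one of them.

Valid in T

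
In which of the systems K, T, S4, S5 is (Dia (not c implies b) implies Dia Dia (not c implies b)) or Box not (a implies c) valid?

T-tableau for the negation not ((Dia (not c implies b) implies Dia Dia (not c implies b)) or Box not (a implies c)):
1. not ((Dia (not c implies b) implies Dia Dia (not c implies b)) or Box not (a implies c)), w0
2. not (Dia (not c implies b) implies Dia Dia (not c implies b)), w0   [neg-or-rule on 1]
3. not Box not (a implies c), w0   [neg-or-rule on 1]
4. Dia (not c implies b), w0   [neg-implies-rule on 2]
5. not Dia Dia (not c implies b), w0   [neg-implies-rule on 2]
6. not Dia (not c implies b), w0   [neg-Dia-rule on 5 via w0Rw0]
7. not (not c implies b), w0   [neg-Dia-rule on 6 via w0Rw0]
8. not c, w0   [neg-implies-rule on 7]
9. not b, w0   [neg-implies-rule on 7]
10. a implies c, w1   [neg-Box-rule on 3: fresh world w1, w0Rw1]
11. not Dia (not c implies b), w1   [neg-Dia-rule on 5 via w0Rw1]
12. not (not c implies b), w1   [neg-Dia-rule on 6 via w0Rw1]
13. not c, w1   [neg-implies-rule on 12]
14. not b, w1   [neg-implies-rule on 12]
15. not a, w1   [implies-rule on 10 (branches; this branch)]
16. not c implies b, w2   [Dia-rule on 4: fresh world w2, w0Rw2]
17. not Dia (not c implies b), w2   [neg-Dia-rule on 5 via w0Rw2]
18. not (not c implies b), w2   [neg-Dia-rule on 6 via w0Rw2]
19. not c, w2   [neg-implies-rule on 18]
20. not b, w2   [neg-implies-rule on 18]
21. b, w2   [implies-rule on 16 (branches; this branch)]
Accessibility: w0Rw0, w0Rw1, w0Rw2, w1Rw1, w2Rw2
Branch closes: b and not b both at w2.
Every branch closes (one shown): valid in T, hence also in S4, S5 (every theorem of T is a theorem of S4 and S5).
K-tableau for the negation not ((Dia (not c implies b) implies Dia Dia (not c implies b)) or Box not (a implies c)):
1. not ((Dia (not c implies b) implies Dia Dia (not c implies b)) or Box not (a implies c)), w0
2. not (Dia (not c implies b) implies Dia Dia (not c implies b)), w0   [neg-or-rule on 1]
3. not Box not (a implies c), w0   [neg-or-rule on 1]
4. Dia (not c implies b), w0   [neg-implies-rule on 2]
5. not Dia Dia (not c implies b), w0   [neg-implies-rule on 2]
6. a implies c, w1   [neg-Box-rule on 3: fresh world w1, w0Rw1]
7. not Dia (not c implies b), w1   [neg-Dia-rule on 5 via w0Rw1]
8. c, w1   [implies-rule on 6 (branches; this branch)]
9. not c implies b, w2   [Dia-rule on 4: fresh world w2, w0Rw2]
10. not Dia (not c implies b), w2   [neg-Dia-rule on 5 via w0Rw2]
11. b, w2   [implies-rule on 9 (branches; this branch)]
Accessibility: w0Rw1, w0Rw2
Complete open branch: countermodel on a K-frame, so not valid in K.

T, S4, S5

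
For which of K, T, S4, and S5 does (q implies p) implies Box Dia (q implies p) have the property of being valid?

S5

S5-tableau for the negation not ((q implies p) implies Box Dia (q implies p)):
1. not ((q implies p) implies Box Dia (q implies p)), 0
2. q implies p, 0
3. not Box Dia (q implies p), 0
4. p, 0
5. not Dia (q implies p), 1
6. not (q implies p), 0
7. q, 0
8. not p, 0
Accessibility: 0R0, 0R1, 1R0, 1R1
Branch closes: p and not p both at 0.
Every branch closes (one shown): valid in S5.
S4-tableau for the negation not ((q implies p) implies Box Dia (q implies p)):
1. not ((q implies p) implies Box Dia (q implies p)), 0
2. q implies p, 0
3. not Box Dia (q implies p), 0
4. p, 0
5. not Dia (q implies p), 1
6. not (q implies p), 1
7. q, 1
8. not p, 1
Accessibility: 0R0, 0R1, 1R1
Complete open branch: countermodel on an S4-frame, so not valid in S4, nor in K, T (the same frame is also a K-frame and a T-frame).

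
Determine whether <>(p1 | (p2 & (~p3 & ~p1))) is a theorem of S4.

Invalid (countermodel exists)

Tableau for the negation ~<>(p1 | (p2 & (~p3 & ~p1))):
1. ~<>(p1 | (p2 & (~p3 & ~p1))), 0
2. ~(p1 | (p2 & (~p3 & ~p1))), 0
3. ~p1, 0
4. ~(p2 & (~p3 & ~p1)), 0
5. ~(~p3 & ~p1), 0
6. p3, 0
Accessibility: 0R0
The negation has an open branch (countermodel exists).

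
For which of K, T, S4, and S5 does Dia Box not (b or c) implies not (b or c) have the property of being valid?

S5

S5-tableau for the negation not (Dia Box not (b or c) implies not (b or c)):
1. not (Dia Box not (b or c) implies not (b or c)), 0
2. Dia Box not (b or c), 0
3. b or c, 0
4. c, 0
5. Box not (b or c), 1
6. not (b or c), 0
7. not b, 0
8. not c, 0
Accessibility: 0R0, 0R1, 1R0, 1R1
Branch closes: c and not c both at 0.
Every branch closes (one shown): valid in S5.
S4-tableau for the negation not (Dia Box not (b or c) implies not (b or c)):
1. not (Dia Box not (b or c) implies not (b or c)), 0
2. Dia Box not (b or c), 0
3. b or c, 0
4. c, 0
5. Box not (b or c), 1
6. not (b or c), 1
7. not b, 1
8. not c, 1
Accessibility: 0R0, 0R1, 1R1
Complete open branch: countermodel on an S4-frame, so not valid in S4, nor in K, T (the same frame is also a K-frame and a T-frame).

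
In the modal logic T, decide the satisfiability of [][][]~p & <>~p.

Satisfiable

1. [][][]~p & <>~p, 0
2. [][][]~p, 0
3. <>~p, 0
4. [][]~p, 0
5. []~p, 0
6. ~p, 0
7. ~p, 1
8. [][]~p, 1
9. []~p, 1
Accessibility: 0R0, 0R1, 1R1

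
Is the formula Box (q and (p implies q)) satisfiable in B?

1. Box (q and (p implies q)), u
2. q and (p implies q), u   [Box-rule on 1 via uRu]
3. q, u   [and-rule on 2]
4. p implies q, u   [and-rule on 2]
Accessibility: uRu

Yes, satisfiable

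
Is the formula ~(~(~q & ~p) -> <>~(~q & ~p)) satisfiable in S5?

No, unsatisfiable

1. ~(~(~q & ~p) -> <>~(~q & ~p)), u
2. ~(~q & ~p), u   [~->-rule on 1]
3. ~<>~(~q & ~p), u   [~->-rule on 1]
4. ~q & ~p, u   [~<>-rule on 3 via uRu]
5. ~q, u   [&-rule on 4]
6. ~p, u   [&-rule on 4]
7. p, u   [~&-rule on 2 (branches; this branch)]
Accessibility: uRu
Branch closes: p and ~p both at u.
All branches of the tableau close; one closing branch shown above.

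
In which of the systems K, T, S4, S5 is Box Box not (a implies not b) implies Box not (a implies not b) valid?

T-tableau for the negation not (Box Box not (a implies not b) implies Box not (a implies not b)):
1. not (Box Box not (a implies not b) implies Box not (a implies not b)), w0
2. Box Box not (a implies not b), w0   [neg-implies-rule on 1]
3. not Box not (a implies not b), w0   [neg-implies-rule on 1]
4. Box not (a implies not b), w0   [Box-rule on 2 via w0Rw0]
5. not (a implies not b), w0   [Box-rule on 4 via w0Rw0]
6. a, w0   [neg-implies-rule on 5]
7. b, w0   [neg-implies-rule on 5]
8. a implies not b, w1   [neg-Box-rule on 3: fresh world w1, w0Rw1]
9. Box not (a implies not b), w1   [Box-rule on 2 via w0Rw1]
10. not (a implies not b), w1   [Box-rule on 4 via w0Rw1]
11. a, w1   [neg-implies-rule on 10]
12. b, w1   [neg-implies-rule on 10]
13. not b, w1   [implies-rule on 8 (branches; this branch)]
Accessibility: w0Rw0, w0Rw1, w1Rw1
Branch closes: b and not b both at w1.
Every branch closes (one shown): valid in T, hence also in S4, S5 (every theorem of T is a theorem of S4 and S5).
K-tableau for the negation not (Box Box not (a implies not b) implies Box not (a implies not b)):
1. not (Box Box not (a implies not b) implies Box not (a implies not b)), w0
2. Box Box not (a implies not b), w0   [neg-implies-rule on 1]
3. not Box not (a implies not b), w0   [neg-implies-rule on 1]
4. a implies not b, w1   [neg-Box-rule on 3: fresh world w1, w0Rw1]
5. Box not (a implies not b), w1   [Box-rule on 2 via w0Rw1]
6. not b, w1   [implies-rule on 4 (branches; this branch)]
Accessibility: w0Rw1
Complete open branch: countermodel on a K-frame, so not valid in K.

T, S4, S5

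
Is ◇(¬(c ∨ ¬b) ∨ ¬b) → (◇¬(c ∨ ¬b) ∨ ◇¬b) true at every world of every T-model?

Yes, valid

Tableau for the negation ¬(◇(¬(c ∨ ¬b) ∨ ¬b) → (◇¬(c ∨ ¬b) ∨ ◇¬b)):
1. ¬(◇(¬(c ∨ ¬b) ∨ ¬b) → (◇¬(c ∨ ¬b) ∨ ◇¬b)), w0
2. ◇(¬(c ∨ ¬b) ∨ ¬b), w0
3. ¬(◇¬(c ∨ ¬b) ∨ ◇¬b), w0
4. ¬◇¬(c ∨ ¬b), w0
5. ¬◇¬b, w0
6. c ∨ ¬b, w0
7. b, w0
8. c, w0
9. ¬(c ∨ ¬b) ∨ ¬b, w1
10. c ∨ ¬b, w1
11. b, w1
12. ¬(c ∨ ¬b), w1
13. ¬c, w1
14. ¬b, w1
Accessibility: w0Rw0, w0Rw1, w1Rw1
Branch closes: b and ¬b both at w1.
Every branch of the negation's tableau closes; the branch above is one of them.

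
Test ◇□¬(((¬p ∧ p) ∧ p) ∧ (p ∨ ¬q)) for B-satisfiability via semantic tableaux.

1. ◇□¬(((¬p ∧ p) ∧ p) ∧ (p ∨ ¬q)), w0
2. □¬(((¬p ∧ p) ∧ p) ∧ (p ∨ ¬q)), w1   [◇-rule on 1: fresh world w1, w0Rw1]
3. ¬(((¬p ∧ p) ∧ p) ∧ (p ∨ ¬q)), w0   [□-rule on 2 via w1Rw0]
4. ¬(((¬p ∧ p) ∧ p) ∧ (p ∨ ¬q)), w1   [□-rule on 2 via w1Rw1]
5. ¬(p ∨ ¬q), w0   [¬∧-rule on 3 (branches; this branch)]
6. ¬p, w0   [¬∨-rule on 5]
7. q, w0   [¬∨-rule on 5]
8. ¬(p ∨ ¬q), w1   [¬∧-rule on 4 (branches; this branch)]
9. ¬p, w1   [¬∨-rule on 8]
10. q, w1   [¬∨-rule on 8]
Accessibility: w0Rw0, w0Rw1, w1Rw0, w1Rw1

Yes, satisfiable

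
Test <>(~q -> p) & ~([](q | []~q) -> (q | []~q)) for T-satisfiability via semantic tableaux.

Unsatisfiable

1. <>(~q -> p) & ~([](q | []~q) -> (q | []~q)), u
2. <>(~q -> p), u   [&-rule on 1]
3. ~([](q | []~q) -> (q | []~q)), u   [&-rule on 1]
4. [](q | []~q), u   [~->-rule on 3]
5. ~(q | []~q), u   [~->-rule on 3]
6. ~q, u   [~|-rule on 5]
7. ~[]~q, u   [~|-rule on 5]
8. q | []~q, u   [[]-rule on 4 via uRu]
9. []~q, u   [|-rule on 8 (branches; this branch)]
10. ~q -> p, v   [<>-rule on 2: fresh world v, uRv]
11. q | []~q, v   [[]-rule on 4 via uRv]
12. ~q, v   [[]-rule on 9 via uRv]
13. p, v   [->-rule on 10 (branches; this branch)]
14. []~q, v   [|-rule on 11 (branches; this branch)]
15. q, w   [~[]-rule on 7: fresh world w, uRw]
16. q | []~q, w   [[]-rule on 4 via uRw]
17. ~q, w   [[]-rule on 9 via uRw]
Accessibility: uRu, uRv, uRw, vRv, wRw
Branch closes: q and ~q both at w.
All branches of the tableau close; one closing branch shown above.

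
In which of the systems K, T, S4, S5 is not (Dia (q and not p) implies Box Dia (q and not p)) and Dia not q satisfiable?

S4-tableau for the formula:
1. not (Dia (q and not p) implies Box Dia (q and not p)) and Dia not q, u
2. not (Dia (q and not p) implies Box Dia (q and not p)), u   [and-rule on 1]
3. Dia not q, u   [and-rule on 1]
4. Dia (q and not p), u   [neg-implies-rule on 2]
5. not Box Dia (q and not p), u   [neg-implies-rule on 2]
6. not q, v   [Dia-rule on 3: fresh world v, uRv]
7. q and not p, w   [Dia-rule on 4: fresh world w, uRw]
8. q, w   [and-rule on 7]
9. not p, w   [and-rule on 7]
10. not Dia (q and not p), x   [neg-Box-rule on 5: fresh world x, uRx]
11. not (q and not p), x   [neg-Dia-rule on 10 via xRx]
12. p, x   [neg-and-rule on 11 (branches; this branch)]
Accessibility: uRu, uRv, uRw, uRx, vRv, wRw, xRx
Complete open branch: satisfiable in S4, hence also in K, T (this S4-model is also a K-model and a T-model).
S5-tableau for the formula:
1. not (Dia (q and not p) implies Box Dia (q and not p)) and Dia not q, u
2. not (Dia (q and not p) implies Box Dia (q and not p)), u   [and-rule on 1]
3. Dia not q, u   [and-rule on 1]
4. Dia (q and not p), u   [neg-implies-rule on 2]
5. not Box Dia (q and not p), u   [neg-implies-rule on 2]
6. not q, v   [Dia-rule on 3: fresh world v, uRv]
7. q and not p, w   [Dia-rule on 4: fresh world w, uRw]
8. q, w   [and-rule on 7]
9. not p, w   [and-rule on 7]
10. not Dia (q and not p), x   [neg-Box-rule on 5: fresh world x, uRx]
11. not (q and not p), u   [neg-Dia-rule on 10 via xRu]
12. not (q and not p), v   [neg-Dia-rule on 10 via xRv]
13. not (q and not p), w   [neg-Dia-rule on 10 via xRw]
14. not (q and not p), x   [neg-Dia-rule on 10 via xRx]
15. p, u   [neg-and-rule on 11 (branches; this branch)]
16. p, v   [neg-and-rule on 12 (branches; this branch)]
17. p, w   [neg-and-rule on 13 (branches; this branch)]
Accessibility: uRu, uRv, uRw, uRx, vRu, vRv, vRw, vRx, wRu, wRv, wRw, wRx, xRu, xRv, xRw, xRx
Branch closes: p and not p both at w.
Every branch closes (one shown): unsatisfiable in S5.

K, T, S4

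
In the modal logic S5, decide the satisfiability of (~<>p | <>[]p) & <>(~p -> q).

Satisfiable (open branch found)

1. (~<>p | <>[]p) & <>(~p -> q), u
2. ~<>p | <>[]p, u
3. <>(~p -> q), u
4. <>[]p, u
5. ~p -> q, v
6. q, v
7. []p, w
8. p, u
9. p, v
10. p, w
Accessibility: uRu, uRv, uRw, vRu, vRv, vRw, wRu, wRv, wRw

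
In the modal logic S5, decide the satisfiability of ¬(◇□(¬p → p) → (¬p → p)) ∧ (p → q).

No, unsatisfiable

1. ¬(◇□(¬p → p) → (¬p → p)) ∧ (p → q), u
2. ¬(◇□(¬p → p) → (¬p → p)), u
3. p → q, u
4. ◇□(¬p → p), u
5. ¬(¬p → p), u
6. ¬p, u
7. q, u
8. □(¬p → p), v
9. ¬p → p, u
10. ¬p → p, v
11. p, u
Accessibility: uRu, uRv, vRu, vRv
Branch closes: p and ¬p both at u.
(One branch shown.) All branches close.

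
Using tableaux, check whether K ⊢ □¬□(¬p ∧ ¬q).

Tableau for the negation ¬□¬□(¬p ∧ ¬q):
1. ¬□¬□(¬p ∧ ¬q), 0
2. □(¬p ∧ ¬q), 1
Accessibility: 0R1
The negation has an open branch (countermodel exists).

No, not valid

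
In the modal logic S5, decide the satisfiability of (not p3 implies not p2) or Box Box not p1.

Yes, satisfiable

1. (not p3 implies not p2) or Box Box not p1, w0
2. Box Box not p1, w0   [or-rule on 1 (branches; this branch)]
3. Box not p1, w0   [Box-rule on 2 via w0Rw0]
4. not p1, w0   [Box-rule on 3 via w0Rw0]
Accessibility: w0Rw0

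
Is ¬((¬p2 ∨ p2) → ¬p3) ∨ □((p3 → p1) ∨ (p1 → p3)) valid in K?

Tableau for the negation ¬(¬((¬p2 ∨ p2) → ¬p3) ∨ □((p3 → p1) ∨ (p1 → p3))):
1. ¬(¬((¬p2 ∨ p2) → ¬p3) ∨ □((p3 → p1) ∨ (p1 → p3))), u
2. (¬p2 ∨ p2) → ¬p3, u
3. ¬□((p3 → p1) ∨ (p1 → p3)), u
4. ¬p3, u
5. ¬((p3 → p1) ∨ (p1 → p3)), v
6. ¬(p3 → p1), v
7. ¬(p1 → p3), v
8. p3, v
9. ¬p1, v
10. p1, v
11. ¬p3, v
Accessibility: uRv
Branch closes: p1 and ¬p1 both at v.
Every branch of the negation's tableau closes; the branch above is one of them.

Valid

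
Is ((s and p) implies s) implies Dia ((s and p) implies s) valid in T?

Valid in T

Tableau for the negation not (((s and p) implies s) implies Dia ((s and p) implies s)):
1. not (((s and p) implies s) implies Dia ((s and p) implies s)), u
2. (s and p) implies s, u   [neg-implies-rule on 1]
3. not Dia ((s and p) implies s), u   [neg-implies-rule on 1]
4. not ((s and p) implies s), u   [neg-Dia-rule on 3 via uRu]
5. s and p, u   [neg-implies-rule on 4]
6. not s, u   [neg-implies-rule on 4]
7. s, u   [and-rule on 5]
8. p, u   [and-rule on 5]
Accessibility: uRu
Branch closes: s and not s both at u.
Every branch of the negation's tableau closes; the branch above is one of them.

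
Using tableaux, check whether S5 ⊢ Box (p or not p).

Yes, valid

Tableau for the negation not Box (p or not p):
1. not Box (p or not p), 0
2. not (p or not p), 1
3. not p, 1
4. p, 1
Accessibility: 0R0, 0R1, 1R0, 1R1
Branch closes: p and not p both at 1.
Every branch of the negation's tableau closes; the branch above is one of them.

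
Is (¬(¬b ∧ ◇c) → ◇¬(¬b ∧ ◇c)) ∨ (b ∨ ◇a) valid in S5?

Valid

Tableau for the negation ¬((¬(¬b ∧ ◇c) → ◇¬(¬b ∧ ◇c)) ∨ (b ∨ ◇a)):
1. ¬((¬(¬b ∧ ◇c) → ◇¬(¬b ∧ ◇c)) ∨ (b ∨ ◇a)), w0
2. ¬(¬(¬b ∧ ◇c) → ◇¬(¬b ∧ ◇c)), w0
3. ¬(b ∨ ◇a), w0
4. ¬(¬b ∧ ◇c), w0
5. ¬◇¬(¬b ∧ ◇c), w0
6. ¬b, w0
7. ¬◇a, w0
8. ¬b ∧ ◇c, w0
9. ◇c, w0
10. ¬a, w0
11. ¬◇c, w0
12. ¬c, w0
13. c, w1
14. ¬b ∧ ◇c, w1
15. ¬b, w1
16. ◇c, w1
17. ¬a, w1
18. ¬c, w1
Accessibility: w0Rw0, w0Rw1, w1Rw0, w1Rw1
Branch closes: c and ¬c both at w1.
Every branch of the negation's tableau closes; the branch above is one of them.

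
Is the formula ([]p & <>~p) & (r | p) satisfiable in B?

Unsatisfiable (every branch closes)

1. ([]p & <>~p) & (r | p), u
2. []p & <>~p, u
3. r | p, u
4. []p, u
5. <>~p, u
6. p, u
7. ~p, v
8. p, v
Accessibility: uRu, uRv, vRu, vRv
Branch closes: p and ~p both at v.
Every branch closes; the branch above is one of them.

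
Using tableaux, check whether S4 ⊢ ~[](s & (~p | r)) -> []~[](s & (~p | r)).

No, not valid

Tableau for the negation ~(~[](s & (~p | r)) -> []~[](s & (~p | r))):
1. ~(~[](s & (~p | r)) -> []~[](s & (~p | r))), 0
2. ~[](s & (~p | r)), 0   [~->-rule on 1]
3. ~[]~[](s & (~p | r)), 0   [~->-rule on 1]
4. ~(s & (~p | r)), 1   [~[]-rule on 2: fresh world 1, 0R1]
5. ~(~p | r), 1   [~&-rule on 4 (branches; this branch)]
6. p, 1   [~|-rule on 5]
7. ~r, 1   [~|-rule on 5]
8. [](s & (~p | r)), 2   [~[]-rule on 3: fresh world 2, 0R2]
9. s & (~p | r), 2   [[]-rule on 8 via 2R2]
10. s, 2   [&-rule on 9]
11. ~p | r, 2   [&-rule on 9]
12. r, 2   [|-rule on 11 (branches; this branch)]
Accessibility: 0R0, 0R1, 0R2, 1R1, 2R2
The negation has an open branch (countermodel exists).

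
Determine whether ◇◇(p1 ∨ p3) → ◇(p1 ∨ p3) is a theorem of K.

No, not valid

Tableau for the negation ¬(◇◇(p1 ∨ p3) → ◇(p1 ∨ p3)):
1. ¬(◇◇(p1 ∨ p3) → ◇(p1 ∨ p3)), w0
2. ◇◇(p1 ∨ p3), w0   [¬→-rule on 1]
3. ¬◇(p1 ∨ p3), w0   [¬→-rule on 1]
4. ◇(p1 ∨ p3), w1   [◇-rule on 2: fresh world w1, w0Rw1]
5. ¬(p1 ∨ p3), w1   [¬◇-rule on 3 via w0Rw1]
6. ¬p1, w1   [¬∨-rule on 5]
7. ¬p3, w1   [¬∨-rule on 5]
8. p1 ∨ p3, w2   [◇-rule on 4: fresh world w2, w1Rw2]
9. p3, w2   [∨-rule on 8 (branches; this branch)]
Accessibility: w0Rw1, w1Rw2
The negation has an open branch (countermodel exists).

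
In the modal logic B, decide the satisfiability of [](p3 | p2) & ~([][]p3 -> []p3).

No, unsatisfiable

1. [](p3 | p2) & ~([][]p3 -> []p3), 0
2. [](p3 | p2), 0
3. ~([][]p3 -> []p3), 0
4. [][]p3, 0
5. ~[]p3, 0
6. p3 | p2, 0
7. []p3, 0
8. p3, 0
9. p2, 0
10. ~p3, 1
11. p3 | p2, 1
12. []p3, 1
13. p3, 1
Accessibility: 0R0, 0R1, 1R0, 1R1
Branch closes: p3 and ~p3 both at 1.
Every branch closes; the branch above is one of them.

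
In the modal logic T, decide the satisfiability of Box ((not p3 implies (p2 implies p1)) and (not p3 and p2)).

1. Box ((not p3 implies (p2 implies p1)) and (not p3 and p2)), 0
2. (not p3 implies (p2 implies p1)) and (not p3 and p2), 0   [Box-rule on 1 via 0R0]
3. not p3 implies (p2 implies p1), 0   [and-rule on 2]
4. not p3 and p2, 0   [and-rule on 2]
5. not p3, 0   [and-rule on 4]
6. p2, 0   [and-rule on 4]
7. p2 implies p1, 0   [implies-rule on 3 (branches; this branch)]
8. p1, 0   [implies-rule on 7 (branches; this branch)]
Accessibility: 0R0

Satisfiable (open branch found)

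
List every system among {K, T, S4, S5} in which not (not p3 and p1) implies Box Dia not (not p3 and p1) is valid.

S5

S5-tableau for the negation not (not (not p3 and p1) implies Box Dia not (not p3 and p1)):
1. not (not (not p3 and p1) implies Box Dia not (not p3 and p1)), w0
2. not (not p3 and p1), w0
3. not Box Dia not (not p3 and p1), w0
4. not p1, w0
5. not Dia not (not p3 and p1), w1
6. not p3 and p1, w0
7. not p3, w0
8. p1, w0
Accessibility: w0Rw0, w0Rw1, w1Rw0, w1Rw1
Branch closes: p1 and not p1 both at w0.
Every branch closes (one shown): valid in S5.
S4-tableau for the negation not (not (not p3 and p1) implies Box Dia not (not p3 and p1)):
1. not (not (not p3 and p1) implies Box Dia not (not p3 and p1)), w0
2. not (not p3 and p1), w0
3. not Box Dia not (not p3 and p1), w0
4. not p1, w0
5. not Dia not (not p3 and p1), w1
6. not p3 and p1, w1
7. not p3, w1
8. p1, w1
Accessibility: w0Rw0, w0Rw1, w1Rw1
Complete open branch: countermodel on an S4-frame, so not valid in S4, nor in K, T (the same frame is also a K-frame and a T-frame).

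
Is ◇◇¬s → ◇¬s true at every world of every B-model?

Not valid

Tableau for the negation ¬(◇◇¬s → ◇¬s):
1. ¬(◇◇¬s → ◇¬s), w0
2. ◇◇¬s, w0
3. ¬◇¬s, w0
4. s, w0
5. ◇¬s, w1
6. s, w1
7. ¬s, w2
Accessibility: w0Rw0, w0Rw1, w1Rw0, w1Rw1, w1Rw2, w2Rw1, w2Rw2
The negation has an open branch (countermodel exists).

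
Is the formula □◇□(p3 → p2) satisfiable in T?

Satisfiable

1. □◇□(p3 → p2), w0
2. ◇□(p3 → p2), w0   [□-rule on 1 via w0Rw0]
3. □(p3 → p2), w1   [◇-rule on 2: fresh world w1, w0Rw1]
4. ◇□(p3 → p2), w1   [□-rule on 1 via w0Rw1]
5. p3 → p2, w1   [□-rule on 3 via w1Rw1]
6. p2, w1   [→-rule on 5 (branches; this branch)]
7. □(p3 → p2), w2   [◇-rule on 4: fresh world w2, w1Rw2]
8. p3 → p2, w2   [□-rule on 3 via w1Rw2]
9. p2, w2   [→-rule on 8 (branches; this branch)]
Accessibility: w0Rw0, w0Rw1, w1Rw1, w1Rw2, w2Rw2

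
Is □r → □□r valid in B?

Not valid

Tableau for the negation ¬(□r → □□r):
1. ¬(□r → □□r), w0
2. □r, w0
3. ¬□□r, w0
4. r, w0
5. ¬□r, w1
6. r, w1
7. ¬r, w2
Accessibility: w0Rw0, w0Rw1, w1Rw0, w1Rw1, w1Rw2, w2Rw1, w2Rw2
The negation has an open branch (countermodel exists).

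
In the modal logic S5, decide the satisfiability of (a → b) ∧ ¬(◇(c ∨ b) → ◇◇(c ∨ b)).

Unsatisfiable

1. (a → b) ∧ ¬(◇(c ∨ b) → ◇◇(c ∨ b)), u
2. a → b, u   [∧-rule on 1]
3. ¬(◇(c ∨ b) → ◇◇(c ∨ b)), u   [∧-rule on 1]
4. ◇(c ∨ b), u   [¬→-rule on 3]
5. ¬◇◇(c ∨ b), u   [¬→-rule on 3]
6. ¬◇(c ∨ b), u   [¬◇-rule on 5 via uRu]
7. ¬(c ∨ b), u   [¬◇-rule on 6 via uRu]
8. ¬c, u   [¬∨-rule on 7]
9. ¬b, u   [¬∨-rule on 7]
10. ¬a, u   [→-rule on 2 (branches; this branch)]
11. c ∨ b, v   [◇-rule on 4: fresh world v, uRv]
12. ¬◇(c ∨ b), v   [¬◇-rule on 5 via uRv]
13. ¬(c ∨ b), v   [¬◇-rule on 6 via uRv]
14. ¬c, v   [¬∨-rule on 13]
15. ¬b, v   [¬∨-rule on 13]
16. b, v   [∨-rule on 11 (branches; this branch)]
Accessibility: uRu, uRv, vRu, vRv
Branch closes: b and ¬b both at v.
Every branch closes; the branch above is one of them.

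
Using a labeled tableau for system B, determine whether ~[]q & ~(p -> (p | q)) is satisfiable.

1. ~[]q & ~(p -> (p | q)), 0
2. ~[]q, 0
3. ~(p -> (p | q)), 0
4. p, 0
5. ~(p | q), 0
6. ~p, 0
7. ~q, 0
Accessibility: 0R0
Branch closes: p and ~p both at 0.
Every branch closes; the branch above is one of them.

Unsatisfiable (every branch closes)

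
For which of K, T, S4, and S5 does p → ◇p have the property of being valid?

T, S4, S5

T-tableau for the negation ¬(p → ◇p):
1. ¬(p → ◇p), w0
2. p, w0   [¬→-rule on 1]
3. ¬◇p, w0   [¬→-rule on 1]
4. ¬p, w0   [¬◇-rule on 3 via w0Rw0]
Accessibility: w0Rw0
Branch closes: p and ¬p both at w0.
Every branch closes (one shown): valid in T, hence also in S4, S5 (every theorem of T is a theorem of S4 and S5).
K-tableau for the negation ¬(p → ◇p):
1. ¬(p → ◇p), w0
2. p, w0   [¬→-rule on 1]
3. ¬◇p, w0   [¬→-rule on 1]
Complete open branch: countermodel on a K-frame, so not valid in K.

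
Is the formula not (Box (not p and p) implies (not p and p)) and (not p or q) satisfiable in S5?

Unsatisfiable (every branch closes)

1. not (Box (not p and p) implies (not p and p)) and (not p or q), w0
2. not (Box (not p and p) implies (not p and p)), w0
3. not p or q, w0
4. Box (not p and p), w0
5. not (not p and p), w0
6. not p and p, w0
7. not p, w0
8. p, w0
Accessibility: w0Rw0
Branch closes: p and not p both at w0.
All branches of the tableau close; one closing branch shown above.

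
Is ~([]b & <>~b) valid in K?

Tableau for the negation []b & <>~b:
1. []b & <>~b, u
2. []b, u
3. <>~b, u
4. ~b, v
5. b, v
Accessibility: uRv
Branch closes: b and ~b both at v.
Every branch of the negation's tableau closes; the branch above is one of them.

Valid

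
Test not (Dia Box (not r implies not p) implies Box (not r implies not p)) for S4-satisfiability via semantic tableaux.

Satisfiable

1. not (Dia Box (not r implies not p) implies Box (not r implies not p)), u
2. Dia Box (not r implies not p), u
3. not Box (not r implies not p), u
4. Box (not r implies not p), v
5. not r implies not p, v
6. not p, v
7. not (not r implies not p), w
8. not r, w
9. p, w
Accessibility: uRu, uRv, uRw, vRv, wRw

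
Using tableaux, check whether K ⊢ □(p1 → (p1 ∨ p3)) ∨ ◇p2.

Tableau for the negation ¬(□(p1 → (p1 ∨ p3)) ∨ ◇p2):
1. ¬(□(p1 → (p1 ∨ p3)) ∨ ◇p2), 0
2. ¬□(p1 → (p1 ∨ p3)), 0
3. ¬◇p2, 0
4. ¬(p1 → (p1 ∨ p3)), 1
5. p1, 1
6. ¬(p1 ∨ p3), 1
7. ¬p1, 1
8. ¬p3, 1
Accessibility: 0R1
Branch closes: p1 and ¬p1 both at 1.
Every branch of the negation's tableau closes; the branch above is one of them.

Valid in K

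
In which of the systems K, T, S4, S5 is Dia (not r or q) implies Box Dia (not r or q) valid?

S5

S5-tableau for the negation not (Dia (not r or q) implies Box Dia (not r or q)):
1. not (Dia (not r or q) implies Box Dia (not r or q)), u
2. Dia (not r or q), u
3. not Box Dia (not r or q), u
4. not r or q, v
5. q, v
6. not Dia (not r or q), w
7. not (not r or q), u
8. r, u
9. not q, u
10. not (not r or q), v
11. r, v
12. not q, v
Accessibility: uRu, uRv, uRw, vRu, vRv, vRw, wRu, wRv, wRw
Branch closes: q and not q both at v.
Every branch closes (one shown): valid in S5.
S4-tableau for the negation not (Dia (not r or q) implies Box Dia (not r or q)):
1. not (Dia (not r or q) implies Box Dia (not r or q)), u
2. Dia (not r or q), u
3. not Box Dia (not r or q), u
4. not r or q, v
5. q, v
6. not Dia (not r or q), w
7. not (not r or q), w
8. r, w
9. not q, w
Accessibility: uRu, uRv, uRw, vRv, wRw
Complete open branch: countermodel on an S4-frame, so not valid in S4, nor in K, T (the same frame is also a K-frame and a T-frame).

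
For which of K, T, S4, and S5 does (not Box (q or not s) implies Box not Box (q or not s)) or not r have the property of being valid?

S5

S5-tableau for the negation not ((not Box (q or not s) implies Box not Box (q or not s)) or not r):
1. not ((not Box (q or not s) implies Box not Box (q or not s)) or not r), w0
2. not (not Box (q or not s) implies Box not Box (q or not s)), w0   [neg-or-rule on 1]
3. r, w0   [neg-or-rule on 1]
4. not Box (q or not s), w0   [neg-implies-rule on 2]
5. not Box not Box (q or not s), w0   [neg-implies-rule on 2]
6. not (q or not s), w1   [neg-Box-rule on 4: fresh world w1, w0Rw1]
7. not q, w1   [neg-or-rule on 6]
8. s, w1   [neg-or-rule on 6]
9. Box (q or not s), w2   [neg-Box-rule on 5: fresh world w2, w0Rw2]
10. q or not s, w0   [Box-rule on 9 via w2Rw0]
11. q or not s, w1   [Box-rule on 9 via w2Rw1]
12. q or not s, w2   [Box-rule on 9 via w2Rw2]
13. not s, w0   [or-rule on 10 (branches; this branch)]
14. not s, w1   [or-rule on 11 (branches; this branch)]
Accessibility: w0Rw0, w0Rw1, w0Rw2, w1Rw0, w1Rw1, w1Rw2, w2Rw0, w2Rw1, w2Rw2
Branch closes: s and not s both at w1.
Every branch closes (one shown): valid in S5.
S4-tableau for the negation not ((not Box (q or not s) implies Box not Box (q or not s)) or not r):
1. not ((not Box (q or not s) implies Box not Box (q or not s)) or not r), w0
2. not (not Box (q or not s) implies Box not Box (q or not s)), w0   [neg-or-rule on 1]
3. r, w0   [neg-or-rule on 1]
4. not Box (q or not s), w0   [neg-implies-rule on 2]
5. not Box not Box (q or not s), w0   [neg-implies-rule on 2]
6. not (q or not s), w1   [neg-Box-rule on 4: fresh world w1, w0Rw1]
7. not q, w1   [neg-or-rule on 6]
8. s, w1   [neg-or-rule on 6]
9. Box (q or not s), w2   [neg-Box-rule on 5: fresh world w2, w0Rw2]
10. q or not s, w2   [Box-rule on 9 via w2Rw2]
11. not s, w2   [or-rule on 10 (branches; this branch)]
Accessibility: w0Rw0, w0Rw1, w0Rw2, w1Rw1, w2Rw2
Complete open branch: countermodel on an S4-frame, so not valid in S4, nor in K, T (the same frame is also a K-frame and a T-frame).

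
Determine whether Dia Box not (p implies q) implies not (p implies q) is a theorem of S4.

No, not valid

Tableau for the negation not (Dia Box not (p implies q) implies not (p implies q)):
1. not (Dia Box not (p implies q) implies not (p implies q)), u
2. Dia Box not (p implies q), u   [neg-implies-rule on 1]
3. p implies q, u   [neg-implies-rule on 1]
4. q, u   [implies-rule on 3 (branches; this branch)]
5. Box not (p implies q), v   [Dia-rule on 2: fresh world v, uRv]
6. not (p implies q), v   [Box-rule on 5 via vRv]
7. p, v   [neg-implies-rule on 6]
8. not q, v   [neg-implies-rule on 6]
Accessibility: uRu, uRv, vRv
The negation has an open branch (countermodel exists).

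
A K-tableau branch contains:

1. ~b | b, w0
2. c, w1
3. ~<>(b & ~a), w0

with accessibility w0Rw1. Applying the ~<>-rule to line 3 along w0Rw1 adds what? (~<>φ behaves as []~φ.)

~(b & ~a), w1

~<>φ behaves as []~φ: propagate the negated body to each accessible world.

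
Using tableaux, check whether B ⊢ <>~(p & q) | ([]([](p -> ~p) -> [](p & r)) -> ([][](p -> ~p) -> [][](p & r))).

Valid in B

Tableau for the negation ~(<>~(p & q) | ([]([](p -> ~p) -> [](p & r)) -> ([][](p -> ~p) -> [][](p & r)))):
1. ~(<>~(p & q) | ([]([](p -> ~p) -> [](p & r)) -> ([][](p -> ~p) -> [][](p & r)))), w0
2. ~<>~(p & q), w0
3. ~([]([](p -> ~p) -> [](p & r)) -> ([][](p -> ~p) -> [][](p & r))), w0
4. []([](p -> ~p) -> [](p & r)), w0
5. ~([][](p -> ~p) -> [][](p & r)), w0
6. [][](p -> ~p), w0
7. ~[][](p & r), w0
8. p & q, w0
9. p, w0
10. q, w0
11. [](p -> ~p) -> [](p & r), w0
12. [](p -> ~p), w0
13. p -> ~p, w0
14. [](p & r), w0
15. p & r, w0
16. r, w0
17. ~p, w0
Accessibility: w0Rw0
Branch closes: p and ~p both at w0.
Every branch of the negation's tableau closes; the branch above is one of them.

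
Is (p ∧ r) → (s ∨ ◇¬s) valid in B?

Tableau for the negation ¬((p ∧ r) → (s ∨ ◇¬s)):
1. ¬((p ∧ r) → (s ∨ ◇¬s)), 0
2. p ∧ r, 0
3. ¬(s ∨ ◇¬s), 0
4. p, 0
5. r, 0
6. ¬s, 0
7. ¬◇¬s, 0
8. s, 0
Accessibility: 0R0
Branch closes: s and ¬s both at 0.
All branches of the negation close; one closing branch shown above.

Valid in B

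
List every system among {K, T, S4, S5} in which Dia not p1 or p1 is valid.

T, S4, S5

T-tableau for the negation not (Dia not p1 or p1):
1. not (Dia not p1 or p1), w0
2. not Dia not p1, w0
3. not p1, w0
4. p1, w0
Accessibility: w0Rw0
Branch closes: p1 and not p1 both at w0.
Every branch closes (one shown): valid in T, hence also in S4, S5 (every theorem of T is a theorem of S4 and S5).
K-tableau for the negation not (Dia not p1 or p1):
1. not (Dia not p1 or p1), w0
2. not Dia not p1, w0
3. not p1, w0
Complete open branch: countermodel on a K-frame, so not valid in K.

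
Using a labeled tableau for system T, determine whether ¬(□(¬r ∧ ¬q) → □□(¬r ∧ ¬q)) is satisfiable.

Satisfiable (open branch found)

1. ¬(□(¬r ∧ ¬q) → □□(¬r ∧ ¬q)), 0
2. □(¬r ∧ ¬q), 0
3. ¬□□(¬r ∧ ¬q), 0
4. ¬r ∧ ¬q, 0
5. ¬r, 0
6. ¬q, 0
7. ¬□(¬r ∧ ¬q), 1
8. ¬r ∧ ¬q, 1
9. ¬r, 1
10. ¬q, 1
11. ¬(¬r ∧ ¬q), 2
12. q, 2
Accessibility: 0R0, 0R1, 1R1, 1R2, 2R2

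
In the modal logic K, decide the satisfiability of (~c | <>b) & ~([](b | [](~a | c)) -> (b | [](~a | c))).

1. (~c | <>b) & ~([](b | [](~a | c)) -> (b | [](~a | c))), w0
2. ~c | <>b, w0   [&-rule on 1]
3. ~([](b | [](~a | c)) -> (b | [](~a | c))), w0   [&-rule on 1]
4. [](b | [](~a | c)), w0   [~->-rule on 3]
5. ~(b | [](~a | c)), w0   [~->-rule on 3]
6. ~b, w0   [~|-rule on 5]
7. ~[](~a | c), w0   [~|-rule on 5]
8. <>b, w0   [|-rule on 2 (branches; this branch)]
9. ~(~a | c), w1   [~[]-rule on 7: fresh world w1, w0Rw1]
10. a, w1   [~|-rule on 9]
11. ~c, w1   [~|-rule on 9]
12. b | [](~a | c), w1   [[]-rule on 4 via w0Rw1]
13. [](~a | c), w1   [|-rule on 12 (branches; this branch)]
14. b, w2   [<>-rule on 8: fresh world w2, w0Rw2]
15. b | [](~a | c), w2   [[]-rule on 4 via w0Rw2]
16. [](~a | c), w2   [|-rule on 15 (branches; this branch)]
Accessibility: w0Rw1, w0Rw2

Satisfiable (open branch found)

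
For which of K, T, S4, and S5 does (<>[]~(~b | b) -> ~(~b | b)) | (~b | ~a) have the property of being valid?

T, S4, S5

T-tableau for the negation ~((<>[]~(~b | b) -> ~(~b | b)) | (~b | ~a)):
1. ~((<>[]~(~b | b) -> ~(~b | b)) | (~b | ~a)), w0
2. ~(<>[]~(~b | b) -> ~(~b | b)), w0   [~|-rule on 1]
3. ~(~b | ~a), w0   [~|-rule on 1]
4. <>[]~(~b | b), w0   [~->-rule on 2]
5. ~b | b, w0   [~->-rule on 2]
6. b, w0   [~|-rule on 3]
7. a, w0   [~|-rule on 3]
8. []~(~b | b), w1   [<>-rule on 4: fresh world w1, w0Rw1]
9. ~(~b | b), w1   [[]-rule on 8 via w1Rw1]
10. b, w1   [~|-rule on 9]
11. ~b, w1   [~|-rule on 9]
Accessibility: w0Rw0, w0Rw1, w1Rw1
Branch closes: b and ~b both at w1.
Every branch closes (one shown): valid in T, hence also in S4, S5 (every theorem of T is a theorem of S4 and S5).
K-tableau for the negation ~((<>[]~(~b | b) -> ~(~b | b)) | (~b | ~a)):
1. ~((<>[]~(~b | b) -> ~(~b | b)) | (~b | ~a)), w0
2. ~(<>[]~(~b | b) -> ~(~b | b)), w0   [~|-rule on 1]
3. ~(~b | ~a), w0   [~|-rule on 1]
4. <>[]~(~b | b), w0   [~->-rule on 2]
5. ~b | b, w0   [~->-rule on 2]
6. b, w0   [~|-rule on 3]
7. a, w0   [~|-rule on 3]
8. []~(~b | b), w1   [<>-rule on 4: fresh world w1, w0Rw1]
Accessibility: w0Rw1
Complete open branch: countermodel on a K-frame, so not valid in K.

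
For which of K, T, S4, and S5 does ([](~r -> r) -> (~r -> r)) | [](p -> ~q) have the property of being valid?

T, S4, S5

K-tableau for the negation ~(([](~r -> r) -> (~r -> r)) | [](p -> ~q)):
1. ~(([](~r -> r) -> (~r -> r)) | [](p -> ~q)), u
2. ~([](~r -> r) -> (~r -> r)), u
3. ~[](p -> ~q), u
4. [](~r -> r), u
5. ~(~r -> r), u
6. ~r, u
7. ~(p -> ~q), v
8. p, v
9. q, v
10. ~r -> r, v
11. r, v
Accessibility: uRv
Complete open branch: countermodel on a K-frame, so not valid in K.
T-tableau for the negation ~(([](~r -> r) -> (~r -> r)) | [](p -> ~q)):
1. ~(([](~r -> r) -> (~r -> r)) | [](p -> ~q)), u
2. ~([](~r -> r) -> (~r -> r)), u
3. ~[](p -> ~q), u
4. [](~r -> r), u
5. ~(~r -> r), u
6. ~r, u
7. ~r -> r, u
8. r, u
Accessibility: uRu
Branch closes: r and ~r both at u.
Every branch closes (one shown): valid in T, hence also in S4, S5 (every theorem of T is a theorem of S4 and S5).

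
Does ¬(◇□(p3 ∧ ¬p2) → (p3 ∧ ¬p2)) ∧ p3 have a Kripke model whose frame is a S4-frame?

1. ¬(◇□(p3 ∧ ¬p2) → (p3 ∧ ¬p2)) ∧ p3, w0
2. ¬(◇□(p3 ∧ ¬p2) → (p3 ∧ ¬p2)), w0
3. p3, w0
4. ◇□(p3 ∧ ¬p2), w0
5. ¬(p3 ∧ ¬p2), w0
6. p2, w0
7. □(p3 ∧ ¬p2), w1
8. p3 ∧ ¬p2, w1
9. p3, w1
10. ¬p2, w1
Accessibility: w0Rw0, w0Rw1, w1Rw1

Satisfiable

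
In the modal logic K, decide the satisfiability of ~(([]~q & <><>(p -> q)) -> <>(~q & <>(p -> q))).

No, unsatisfiable

1. ~(([]~q & <><>(p -> q)) -> <>(~q & <>(p -> q))), w0
2. []~q & <><>(p -> q), w0
3. ~<>(~q & <>(p -> q)), w0
4. []~q, w0
5. <><>(p -> q), w0
6. <>(p -> q), w1
7. ~(~q & <>(p -> q)), w1
8. ~q, w1
9. ~<>(p -> q), w1
10. p -> q, w2
11. ~(p -> q), w2
12. p, w2
13. ~q, w2
14. q, w2
Accessibility: w0Rw1, w1Rw2
Branch closes: q and ~q both at w2.
(One branch shown.) All branches close.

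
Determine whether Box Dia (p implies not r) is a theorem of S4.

Not valid

Tableau for the negation not Box Dia (p implies not r):
1. not Box Dia (p implies not r), w0
2. not Dia (p implies not r), w1   [neg-Box-rule on 1: fresh world w1, w0Rw1]
3. not (p implies not r), w1   [neg-Dia-rule on 2 via w1Rw1]
4. p, w1   [neg-implies-rule on 3]
5. r, w1   [neg-implies-rule on 3]
Accessibility: w0Rw0, w0Rw1, w1Rw1
The negation has an open branch (countermodel exists).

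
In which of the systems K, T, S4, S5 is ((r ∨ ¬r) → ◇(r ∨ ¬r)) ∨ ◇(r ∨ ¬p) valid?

T, S4, S5

T-tableau for the negation ¬(((r ∨ ¬r) → ◇(r ∨ ¬r)) ∨ ◇(r ∨ ¬p)):
1. ¬(((r ∨ ¬r) → ◇(r ∨ ¬r)) ∨ ◇(r ∨ ¬p)), w0
2. ¬((r ∨ ¬r) → ◇(r ∨ ¬r)), w0
3. ¬◇(r ∨ ¬p), w0
4. r ∨ ¬r, w0
5. ¬◇(r ∨ ¬r), w0
6. ¬(r ∨ ¬p), w0
7. ¬r, w0
8. p, w0
9. ¬(r ∨ ¬r), w0
10. r, w0
Accessibility: w0Rw0
Branch closes: r and ¬r both at w0.
Every branch closes (one shown): valid in T, hence also in S4, S5 (every theorem of T is a theorem of S4 and S5).
K-tableau for the negation ¬(((r ∨ ¬r) → ◇(r ∨ ¬r)) ∨ ◇(r ∨ ¬p)):
1. ¬(((r ∨ ¬r) → ◇(r ∨ ¬r)) ∨ ◇(r ∨ ¬p)), w0
2. ¬((r ∨ ¬r) → ◇(r ∨ ¬r)), w0
3. ¬◇(r ∨ ¬p), w0
4. r ∨ ¬r, w0
5. ¬◇(r ∨ ¬r), w0
6. ¬r, w0
Complete open branch: countermodel on a K-frame, so not valid in K.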